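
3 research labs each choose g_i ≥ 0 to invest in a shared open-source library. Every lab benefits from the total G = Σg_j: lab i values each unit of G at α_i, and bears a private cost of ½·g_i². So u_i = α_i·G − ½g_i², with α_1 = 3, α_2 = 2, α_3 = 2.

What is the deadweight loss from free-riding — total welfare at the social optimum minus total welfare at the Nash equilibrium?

33

Lab i's FOC: ∂u_i/∂g_i = α_i − g_i = 0, so g_i* = α_i.
NE contributions = (3, 2, 2); G = 7.
W^NE = (Σα)·G − ½Σα_i² = 7² − ½·17 = 40.5.
Planner sets g_i = Σα_j = 7 for every i, so G^SO = 3·7 = 21.
W^SO = (Σα)·G^SO − ½·3·(Σα)² = (3/2)·7² = 73.5.
Deadweight loss = W^SO − W^NE = 33.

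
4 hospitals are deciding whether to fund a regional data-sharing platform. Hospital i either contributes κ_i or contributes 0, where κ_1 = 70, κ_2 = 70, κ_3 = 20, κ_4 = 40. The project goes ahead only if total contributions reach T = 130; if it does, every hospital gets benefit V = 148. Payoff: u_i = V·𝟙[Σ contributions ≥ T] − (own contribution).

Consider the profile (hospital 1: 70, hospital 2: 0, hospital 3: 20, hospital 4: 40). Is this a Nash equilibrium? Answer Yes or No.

Yes

Total = 130 ≥ 130: provided.
Hospital 1 (pledges 70, payoff 78): dropping to 0 → total 60, payoff 0. No gain.
Hospital 2 (pledges 0, payoff 148): pledging 70 → total 200, payoff 78. No gain.
Hospital 3 (pledges 20, payoff 128): dropping to 0 → total 110, payoff 0. No gain.
Hospital 4 (pledges 40, payoff 108): dropping to 0 → total 90, payoff 0. No gain.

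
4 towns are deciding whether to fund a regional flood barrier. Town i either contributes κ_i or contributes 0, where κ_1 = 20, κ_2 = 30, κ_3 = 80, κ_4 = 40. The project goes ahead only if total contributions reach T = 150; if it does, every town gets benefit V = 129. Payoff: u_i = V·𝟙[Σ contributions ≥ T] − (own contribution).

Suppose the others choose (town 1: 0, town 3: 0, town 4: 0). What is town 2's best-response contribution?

0

Others' total = 0. Even contributing 30 gives 30 < 150: no benefit either way.
Best response: 0.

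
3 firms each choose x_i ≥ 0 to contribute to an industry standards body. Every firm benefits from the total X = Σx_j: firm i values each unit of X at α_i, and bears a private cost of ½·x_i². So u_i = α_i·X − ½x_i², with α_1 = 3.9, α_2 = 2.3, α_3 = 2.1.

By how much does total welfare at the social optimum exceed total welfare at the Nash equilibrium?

Firm i's FOC: ∂u_i/∂x_i = α_i − x_i = 0, so x_i* = α_i.
NE contributions = (3.9, 2.3, 2.1); X = 8.3.
W^NE = (Σα)·X − ½Σα_i² = 8.3² − ½·24.91 = 56.435.
Planner sets x_i = Σα_j = 8.3 for every i, so X^SO = 3·8.3 = 24.9.
W^SO = (Σα)·X^SO − ½·3·(Σα)² = (3/2)·8.3² = 103.335.
Deadweight loss = W^SO − W^NE = 46.9.

46.9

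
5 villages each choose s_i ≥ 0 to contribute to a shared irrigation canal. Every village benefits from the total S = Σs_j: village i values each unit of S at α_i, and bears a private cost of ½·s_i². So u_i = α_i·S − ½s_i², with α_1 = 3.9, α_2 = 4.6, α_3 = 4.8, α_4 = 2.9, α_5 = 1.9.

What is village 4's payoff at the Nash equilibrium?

Village i's FOC: ∂u_i/∂s_i = α_i − s_i = 0, so s_i* = α_i.
NE contributions = (3.9, 4.6, 4.8, 2.9, 1.9); S = 18.1.
u_4 = α_4·S − ½·(s_4)² = 2.9·18.1 − ½·2.9² = 48.285.

48.285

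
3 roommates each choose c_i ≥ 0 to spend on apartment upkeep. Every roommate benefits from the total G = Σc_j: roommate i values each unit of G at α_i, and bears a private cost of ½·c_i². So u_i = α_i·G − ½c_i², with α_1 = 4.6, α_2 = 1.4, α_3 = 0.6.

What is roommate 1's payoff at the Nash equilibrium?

Roommate i's FOC: ∂u_i/∂c_i = α_i − c_i = 0, so c_i* = α_i.
NE contributions = (4.6, 1.4, 0.6); G = 6.6.
u_1 = α_1·G − ½·(c_1)² = 4.6·6.6 − ½·4.6² = 19.78.

19.78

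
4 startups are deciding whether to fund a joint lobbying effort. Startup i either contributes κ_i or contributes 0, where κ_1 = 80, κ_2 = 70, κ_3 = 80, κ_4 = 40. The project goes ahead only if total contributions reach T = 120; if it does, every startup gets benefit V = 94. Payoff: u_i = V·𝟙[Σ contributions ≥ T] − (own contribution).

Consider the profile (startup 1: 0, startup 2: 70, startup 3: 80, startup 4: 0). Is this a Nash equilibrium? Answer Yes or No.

Yes

Total = 150 ≥ 120: provided.
Startup 1 (pledges 0, payoff 94): pledging 80 → total 230, payoff 14. No gain.
Startup 2 (pledges 70, payoff 24): dropping to 0 → total 80, payoff 0. No gain.
Startup 3 (pledges 80, payoff 14): dropping to 0 → total 70, payoff 0. No gain.
Startup 4 (pledges 0, payoff 94): pledging 40 → total 190, payoff 54. No gain.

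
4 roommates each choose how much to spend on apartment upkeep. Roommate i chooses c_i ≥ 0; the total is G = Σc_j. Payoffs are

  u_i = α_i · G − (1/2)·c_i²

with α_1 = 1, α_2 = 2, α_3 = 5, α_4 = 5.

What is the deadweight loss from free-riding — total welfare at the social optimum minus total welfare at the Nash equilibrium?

Roommate i's FOC: ∂u_i/∂c_i = α_i − c_i = 0, so c_i* = α_i.
NE contributions = (1, 2, 5, 5); G = 13.
W^NE = (Σα)·G − ½Σα_i² = 13² − ½·55 = 141.5.
Planner sets c_i = Σα_j = 13 for every i, so G^SO = 4·13 = 52.
W^SO = (Σα)·G^SO − ½·4·(Σα)² = (4/2)·13² = 338.
Deadweight loss = W^SO − W^NE = 196.5.

196.5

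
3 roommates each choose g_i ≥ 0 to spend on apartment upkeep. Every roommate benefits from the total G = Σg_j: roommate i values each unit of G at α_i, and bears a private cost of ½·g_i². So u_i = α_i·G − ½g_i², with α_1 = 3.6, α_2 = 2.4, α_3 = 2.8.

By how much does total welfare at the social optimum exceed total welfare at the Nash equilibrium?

52

Roommate i's FOC: ∂u_i/∂g_i = α_i − g_i = 0, so g_i* = α_i.
NE contributions = (3.6, 2.4, 2.8); G = 8.8.
W^NE = (Σα)·G − ½Σα_i² = 8.8² − ½·26.56 = 64.16.
Planner sets g_i = Σα_j = 8.8 for every i, so G^SO = 3·8.8 = 26.4.
W^SO = (Σα)·G^SO − ½·3·(Σα)² = (3/2)·8.8² = 116.16.
Deadweight loss = W^SO − W^NE = 52.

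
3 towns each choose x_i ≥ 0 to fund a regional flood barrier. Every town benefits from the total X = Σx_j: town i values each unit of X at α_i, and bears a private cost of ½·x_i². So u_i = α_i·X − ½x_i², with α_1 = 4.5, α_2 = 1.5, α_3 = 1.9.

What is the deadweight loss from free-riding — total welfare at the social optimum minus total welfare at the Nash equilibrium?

44.26

Town i's FOC: ∂u_i/∂x_i = α_i − x_i = 0, so x_i* = α_i.
NE contributions = (4.5, 1.5, 1.9); X = 7.9.
W^NE = (Σα)·X − ½Σα_i² = 7.9² − ½·26.11 = 49.355.
Planner sets x_i = Σα_j = 7.9 for every i, so X^SO = 3·7.9 = 23.7.
W^SO = (Σα)·X^SO − ½·3·(Σα)² = (3/2)·7.9² = 93.615.
Deadweight loss = W^SO − W^NE = 44.26.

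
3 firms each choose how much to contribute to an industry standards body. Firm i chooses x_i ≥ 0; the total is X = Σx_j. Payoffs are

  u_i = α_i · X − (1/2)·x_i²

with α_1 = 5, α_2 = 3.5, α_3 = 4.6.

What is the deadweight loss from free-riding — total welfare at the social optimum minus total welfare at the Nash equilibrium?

115.01

Firm i's FOC: ∂u_i/∂x_i = α_i − x_i = 0, so x_i* = α_i.
NE contributions = (5, 3.5, 4.6); X = 13.1.
W^NE = (Σα)·X − ½Σα_i² = 13.1² − ½·58.41 = 142.405.
Planner sets x_i = Σα_j = 13.1 for every i, so X^SO = 3·13.1 = 39.3.
W^SO = (Σα)·X^SO − ½·3·(Σα)² = (3/2)·13.1² = 257.415.
Deadweight loss = W^SO − W^NE = 115.01.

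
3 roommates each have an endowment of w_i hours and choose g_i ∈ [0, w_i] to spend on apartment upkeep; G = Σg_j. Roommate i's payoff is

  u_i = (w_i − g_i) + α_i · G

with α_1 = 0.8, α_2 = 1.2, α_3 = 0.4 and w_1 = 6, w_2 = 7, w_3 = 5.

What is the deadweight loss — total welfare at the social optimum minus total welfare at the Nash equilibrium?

∂u_i/∂g_i = α_i − 1, so roommate i contributes w_i if α_i > 1, else 0.
α_i > 1 for i ∈ {2}; NE contributions (0, 7, 0), G = 7.
W^NE = Σw_i − G^NE + (Σα_i)·G^NE = 18 + 1.4·7 = 27.8.
Planner: ∂(Σu_j)/∂g_i = Σα_j − 1 = 1.4 > 0, so everyone contributes w_i; G^SO = 18, W^SO = 18 + 1.4·18 = 43.2.
Deadweight loss = 15.4.

15.4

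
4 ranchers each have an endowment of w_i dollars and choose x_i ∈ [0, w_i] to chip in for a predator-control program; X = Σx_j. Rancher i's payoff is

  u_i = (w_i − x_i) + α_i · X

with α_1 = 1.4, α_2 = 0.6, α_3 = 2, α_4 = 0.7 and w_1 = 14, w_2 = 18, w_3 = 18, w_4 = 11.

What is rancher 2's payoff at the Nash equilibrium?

37.2

∂u_i/∂x_i = α_i − 1, so rancher i contributes w_i if α_i > 1, else 0.
α_i > 1 for i ∈ {1, 3}; NE contributions (14, 0, 18, 0), X = 32.
u_2 = (18 − 0) + 0.6·32 = 37.2.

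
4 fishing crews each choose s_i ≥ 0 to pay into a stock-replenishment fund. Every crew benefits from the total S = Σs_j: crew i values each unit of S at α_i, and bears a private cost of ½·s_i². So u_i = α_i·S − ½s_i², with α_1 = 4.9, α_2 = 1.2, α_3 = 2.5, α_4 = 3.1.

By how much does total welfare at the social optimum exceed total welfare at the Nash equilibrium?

157.545

Crew i's FOC: ∂u_i/∂s_i = α_i − s_i = 0, so s_i* = α_i.
NE contributions = (4.9, 1.2, 2.5, 3.1); S = 11.7.
W^NE = (Σα)·S − ½Σα_i² = 11.7² − ½·41.31 = 116.235.
Planner sets s_i = Σα_j = 11.7 for every i, so S^SO = 4·11.7 = 46.8.
W^SO = (Σα)·S^SO − ½·4·(Σα)² = (4/2)·11.7² = 273.78.
Deadweight loss = W^SO − W^NE = 157.545.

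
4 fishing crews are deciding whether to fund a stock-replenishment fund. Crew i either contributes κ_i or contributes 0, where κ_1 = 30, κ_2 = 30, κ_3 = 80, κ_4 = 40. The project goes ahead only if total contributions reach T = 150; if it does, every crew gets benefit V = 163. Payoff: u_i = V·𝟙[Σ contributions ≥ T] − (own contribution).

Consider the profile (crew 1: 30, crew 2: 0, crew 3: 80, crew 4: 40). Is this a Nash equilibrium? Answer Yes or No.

Total = 150 ≥ 150: provided.
Crew 1 (pledges 30, payoff 133): dropping to 0 → total 120, payoff 0. No gain.
Crew 2 (pledges 0, payoff 163): pledging 30 → total 180, payoff 133. No gain.
Crew 3 (pledges 80, payoff 83): dropping to 0 → total 70, payoff 0. No gain.
Crew 4 (pledges 40, payoff 123): dropping to 0 → total 110, payoff 0. No gain.

Yes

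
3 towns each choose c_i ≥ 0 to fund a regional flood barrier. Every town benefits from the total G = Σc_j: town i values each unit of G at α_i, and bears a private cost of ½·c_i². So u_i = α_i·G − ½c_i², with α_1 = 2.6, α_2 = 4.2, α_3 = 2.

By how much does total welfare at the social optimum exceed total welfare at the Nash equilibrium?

52.92

Town i's FOC: ∂u_i/∂c_i = α_i − c_i = 0, so c_i* = α_i.
NE contributions = (2.6, 4.2, 2); G = 8.8.
W^NE = (Σα)·G − ½Σα_i² = 8.8² − ½·28.4 = 63.24.
Planner sets c_i = Σα_j = 8.8 for every i, so G^SO = 3·8.8 = 26.4.
W^SO = (Σα)·G^SO − ½·3·(Σα)² = (3/2)·8.8² = 116.16.
Deadweight loss = W^SO − W^NE = 52.92.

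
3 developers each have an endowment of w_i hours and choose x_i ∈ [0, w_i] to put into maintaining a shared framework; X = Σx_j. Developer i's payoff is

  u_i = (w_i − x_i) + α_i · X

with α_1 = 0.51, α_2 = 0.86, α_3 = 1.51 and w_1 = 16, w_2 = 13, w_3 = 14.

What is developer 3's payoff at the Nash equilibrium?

∂u_i/∂x_i = α_i − 1, so developer i contributes w_i if α_i > 1, else 0.
α_i > 1 for i ∈ {3}; NE contributions (0, 0, 14), X = 14.
u_3 = (14 − 14) + 1.51·14 = 21.14.

21.14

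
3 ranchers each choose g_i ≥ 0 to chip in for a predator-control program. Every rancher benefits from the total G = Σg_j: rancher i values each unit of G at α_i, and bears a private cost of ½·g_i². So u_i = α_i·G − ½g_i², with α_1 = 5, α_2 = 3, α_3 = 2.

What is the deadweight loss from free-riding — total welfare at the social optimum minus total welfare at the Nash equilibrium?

69

Rancher i's FOC: ∂u_i/∂g_i = α_i − g_i = 0, so g_i* = α_i.
NE contributions = (5, 3, 2); G = 10.
W^NE = (Σα)·G − ½Σα_i² = 10² − ½·38 = 81.
Planner sets g_i = Σα_j = 10 for every i, so G^SO = 3·10 = 30.
W^SO = (Σα)·G^SO − ½·3·(Σα)² = (3/2)·10² = 150.
Deadweight loss = W^SO − W^NE = 69.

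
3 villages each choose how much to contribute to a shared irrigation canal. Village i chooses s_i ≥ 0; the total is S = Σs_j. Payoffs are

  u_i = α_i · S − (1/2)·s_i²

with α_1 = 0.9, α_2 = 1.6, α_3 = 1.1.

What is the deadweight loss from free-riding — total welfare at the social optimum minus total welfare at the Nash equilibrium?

8.77

Village i's FOC: ∂u_i/∂s_i = α_i − s_i = 0, so s_i* = α_i.
NE contributions = (0.9, 1.6, 1.1); S = 3.6.
W^NE = (Σα)·S − ½Σα_i² = 3.6² − ½·4.58 = 10.67.
Planner sets s_i = Σα_j = 3.6 for every i, so S^SO = 3·3.6 = 10.8.
W^SO = (Σα)·S^SO − ½·3·(Σα)² = (3/2)·3.6² = 19.44.
Deadweight loss = W^SO − W^NE = 8.77.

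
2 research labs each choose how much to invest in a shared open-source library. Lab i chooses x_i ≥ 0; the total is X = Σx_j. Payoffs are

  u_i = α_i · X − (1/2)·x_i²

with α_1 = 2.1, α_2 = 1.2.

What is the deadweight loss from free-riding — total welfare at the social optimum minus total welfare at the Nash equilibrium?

2.925

Lab i's FOC: ∂u_i/∂x_i = α_i − x_i = 0, so x_i* = α_i.
NE contributions = (2.1, 1.2); X = 3.3.
W^NE = (Σα)·X − ½Σα_i² = 3.3² − ½·5.85 = 7.965.
Planner sets x_i = Σα_j = 3.3 for every i, so X^SO = 2·3.3 = 6.6.
W^SO = (Σα)·X^SO − ½·2·(Σα)² = (2/2)·3.3² = 10.89.
Deadweight loss = W^SO − W^NE = 2.925.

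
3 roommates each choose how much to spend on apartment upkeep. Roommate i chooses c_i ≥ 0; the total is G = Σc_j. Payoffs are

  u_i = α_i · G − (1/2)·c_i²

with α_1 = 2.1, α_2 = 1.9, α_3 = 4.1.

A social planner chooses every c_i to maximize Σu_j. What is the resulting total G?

24.3

Planner FOC: ∂(Σu_j)/∂c_i = (Σα_j) − c_i = 0, so c_i^SO = Σα_j = 8.1 for every i; G^SO = 24.3.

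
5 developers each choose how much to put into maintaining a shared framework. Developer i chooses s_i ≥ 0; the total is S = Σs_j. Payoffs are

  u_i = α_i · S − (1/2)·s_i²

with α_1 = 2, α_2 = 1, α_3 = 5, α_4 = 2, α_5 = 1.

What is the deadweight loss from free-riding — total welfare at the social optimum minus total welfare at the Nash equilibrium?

199

Developer i's FOC: ∂u_i/∂s_i = α_i − s_i = 0, so s_i* = α_i.
NE contributions = (2, 1, 5, 2, 1); S = 11.
W^NE = (Σα)·S − ½Σα_i² = 11² − ½·35 = 103.5.
Planner sets s_i = Σα_j = 11 for every i, so S^SO = 5·11 = 55.
W^SO = (Σα)·S^SO − ½·5·(Σα)² = (5/2)·11² = 302.5.
Deadweight loss = W^SO − W^NE = 199.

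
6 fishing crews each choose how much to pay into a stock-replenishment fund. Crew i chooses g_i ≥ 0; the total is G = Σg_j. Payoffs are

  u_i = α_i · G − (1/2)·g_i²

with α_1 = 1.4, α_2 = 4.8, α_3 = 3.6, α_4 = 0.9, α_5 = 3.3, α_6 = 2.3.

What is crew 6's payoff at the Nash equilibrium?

34.845

Crew i's FOC: ∂u_i/∂g_i = α_i − g_i = 0, so g_i* = α_i.
NE contributions = (1.4, 4.8, 3.6, 0.9, 3.3, 2.3); G = 16.3.
u_6 = α_6·G − ½·(g_6)² = 2.3·16.3 − ½·2.3² = 34.845.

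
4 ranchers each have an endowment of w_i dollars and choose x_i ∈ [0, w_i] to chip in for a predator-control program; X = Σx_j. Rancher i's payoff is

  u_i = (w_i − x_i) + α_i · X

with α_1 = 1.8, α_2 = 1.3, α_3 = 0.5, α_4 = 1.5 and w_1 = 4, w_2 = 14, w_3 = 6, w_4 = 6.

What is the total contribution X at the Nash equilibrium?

24

∂u_i/∂x_i = α_i − 1, so rancher i contributes w_i if α_i > 1, else 0.
α_i > 1 for i ∈ {1, 2, 4}; NE contributions (4, 14, 0, 6), X = 24.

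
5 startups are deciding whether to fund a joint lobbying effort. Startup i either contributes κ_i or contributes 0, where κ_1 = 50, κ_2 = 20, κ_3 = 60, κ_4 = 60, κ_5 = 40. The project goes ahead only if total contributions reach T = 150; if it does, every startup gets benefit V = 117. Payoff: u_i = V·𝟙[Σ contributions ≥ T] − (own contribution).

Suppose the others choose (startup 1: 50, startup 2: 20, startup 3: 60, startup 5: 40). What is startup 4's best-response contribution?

0

Others' total = 170 ≥ 150; contributing adds cost 60 for no extra benefit.
Best response: 0.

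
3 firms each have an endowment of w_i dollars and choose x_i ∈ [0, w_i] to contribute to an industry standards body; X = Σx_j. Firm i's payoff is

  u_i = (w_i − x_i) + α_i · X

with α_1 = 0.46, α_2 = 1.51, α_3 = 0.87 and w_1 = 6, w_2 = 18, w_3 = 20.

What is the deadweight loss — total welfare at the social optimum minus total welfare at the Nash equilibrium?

∂u_i/∂x_i = α_i − 1, so firm i contributes w_i if α_i > 1, else 0.
α_i > 1 for i ∈ {2}; NE contributions (0, 18, 0), X = 18.
W^NE = Σw_i − X^NE + (Σα_i)·X^NE = 44 + 1.84·18 = 77.12.
Planner: ∂(Σu_j)/∂x_i = Σα_j − 1 = 1.84 > 0, so everyone contributes w_i; X^SO = 44, W^SO = 44 + 1.84·44 = 124.96.
Deadweight loss = 47.84.

47.84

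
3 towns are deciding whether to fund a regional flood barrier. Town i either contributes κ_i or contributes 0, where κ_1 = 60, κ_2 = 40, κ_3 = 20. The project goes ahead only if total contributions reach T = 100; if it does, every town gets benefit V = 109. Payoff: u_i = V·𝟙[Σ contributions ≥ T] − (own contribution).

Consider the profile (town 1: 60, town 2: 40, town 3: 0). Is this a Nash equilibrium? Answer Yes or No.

Total = 100 ≥ 100: provided.
Town 1 (pledges 60, payoff 49): dropping to 0 → total 40, payoff 0. No gain.
Town 2 (pledges 40, payoff 69): dropping to 0 → total 60, payoff 0. No gain.
Town 3 (pledges 0, payoff 109): pledging 20 → total 120, payoff 89. No gain.

Yes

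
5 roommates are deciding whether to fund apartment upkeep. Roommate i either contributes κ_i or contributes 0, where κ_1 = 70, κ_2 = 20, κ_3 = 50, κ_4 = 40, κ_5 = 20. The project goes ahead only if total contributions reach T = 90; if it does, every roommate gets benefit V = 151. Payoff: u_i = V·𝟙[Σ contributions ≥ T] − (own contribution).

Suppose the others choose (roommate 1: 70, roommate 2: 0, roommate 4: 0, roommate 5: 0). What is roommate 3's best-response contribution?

50

Others' total = 70. Contributing 50 brings total to 120 ≥ 90: gain V − κ_3 = 101.
Best response: 50.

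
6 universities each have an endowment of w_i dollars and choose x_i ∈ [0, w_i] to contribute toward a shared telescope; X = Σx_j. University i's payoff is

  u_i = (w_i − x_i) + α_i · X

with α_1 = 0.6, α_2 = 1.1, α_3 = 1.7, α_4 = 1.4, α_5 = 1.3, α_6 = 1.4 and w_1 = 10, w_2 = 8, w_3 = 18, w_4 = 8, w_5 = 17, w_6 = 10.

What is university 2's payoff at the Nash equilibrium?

∂u_i/∂x_i = α_i − 1, so university i contributes w_i if α_i > 1, else 0.
α_i > 1 for i ∈ {2, 3, 4, 5, 6}; NE contributions (0, 8, 18, 8, 17, 10), X = 61.
u_2 = (8 − 8) + 1.1·61 = 67.1.

67.1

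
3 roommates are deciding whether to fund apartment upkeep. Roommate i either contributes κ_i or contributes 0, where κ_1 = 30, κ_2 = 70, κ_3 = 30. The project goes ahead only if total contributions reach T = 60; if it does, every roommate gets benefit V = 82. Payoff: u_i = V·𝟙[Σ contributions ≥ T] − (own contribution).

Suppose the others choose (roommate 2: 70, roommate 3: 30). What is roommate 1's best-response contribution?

0

Others' total = 100 ≥ 60; contributing adds cost 30 for no extra benefit.
Best response: 0.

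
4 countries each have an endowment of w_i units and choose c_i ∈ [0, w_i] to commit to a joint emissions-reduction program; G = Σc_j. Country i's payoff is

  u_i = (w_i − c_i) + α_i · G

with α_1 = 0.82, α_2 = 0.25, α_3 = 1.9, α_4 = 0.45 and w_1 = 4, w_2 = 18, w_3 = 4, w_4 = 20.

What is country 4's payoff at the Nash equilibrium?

21.8

∂u_i/∂c_i = α_i − 1, so country i contributes w_i if α_i > 1, else 0.
α_i > 1 for i ∈ {3}; NE contributions (0, 0, 4, 0), G = 4.
u_4 = (20 − 0) + 0.45·4 = 21.8.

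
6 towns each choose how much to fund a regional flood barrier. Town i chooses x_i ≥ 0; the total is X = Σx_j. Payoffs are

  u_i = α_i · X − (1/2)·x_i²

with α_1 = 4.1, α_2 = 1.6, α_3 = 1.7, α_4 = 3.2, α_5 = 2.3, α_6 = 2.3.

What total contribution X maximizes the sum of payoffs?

Planner FOC: ∂(Σu_j)/∂x_i = (Σα_j) − x_i = 0, so x_i^SO = Σα_j = 15.2 for every i; X^SO = 91.2.

91.2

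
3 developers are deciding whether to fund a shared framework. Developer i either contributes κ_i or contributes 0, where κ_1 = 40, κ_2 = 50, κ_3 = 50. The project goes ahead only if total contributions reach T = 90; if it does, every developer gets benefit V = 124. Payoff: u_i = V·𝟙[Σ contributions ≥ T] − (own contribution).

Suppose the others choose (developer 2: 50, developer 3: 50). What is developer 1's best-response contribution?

0

Others' total = 100 ≥ 90; contributing adds cost 40 for no extra benefit.
Best response: 0.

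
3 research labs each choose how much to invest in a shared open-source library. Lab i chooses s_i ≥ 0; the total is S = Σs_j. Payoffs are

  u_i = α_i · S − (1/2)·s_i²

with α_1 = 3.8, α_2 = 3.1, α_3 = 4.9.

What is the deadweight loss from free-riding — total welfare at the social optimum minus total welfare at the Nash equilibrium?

93.65

Lab i's FOC: ∂u_i/∂s_i = α_i − s_i = 0, so s_i* = α_i.
NE contributions = (3.8, 3.1, 4.9); S = 11.8.
W^NE = (Σα)·S − ½Σα_i² = 11.8² − ½·48.06 = 115.21.
Planner sets s_i = Σα_j = 11.8 for every i, so S^SO = 3·11.8 = 35.4.
W^SO = (Σα)·S^SO − ½·3·(Σα)² = (3/2)·11.8² = 208.86.
Deadweight loss = W^SO − W^NE = 93.65.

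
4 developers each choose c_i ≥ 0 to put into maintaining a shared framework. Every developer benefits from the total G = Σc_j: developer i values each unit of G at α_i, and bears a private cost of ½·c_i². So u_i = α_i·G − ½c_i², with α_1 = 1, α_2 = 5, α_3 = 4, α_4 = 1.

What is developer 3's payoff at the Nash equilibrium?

Developer i's FOC: ∂u_i/∂c_i = α_i − c_i = 0, so c_i* = α_i.
NE contributions = (1, 5, 4, 1); G = 11.
u_3 = α_3·G − ½·(c_3)² = 4·11 − ½·4² = 36.

36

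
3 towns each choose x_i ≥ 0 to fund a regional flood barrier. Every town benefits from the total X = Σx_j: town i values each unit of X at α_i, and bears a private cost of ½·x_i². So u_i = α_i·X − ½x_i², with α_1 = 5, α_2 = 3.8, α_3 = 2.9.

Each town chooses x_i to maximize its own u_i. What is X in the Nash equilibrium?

11.7

Town i's FOC: ∂u_i/∂x_i = α_i − x_i = 0, so x_i* = α_i.
NE contributions = (5, 3.8, 2.9); X = 11.7.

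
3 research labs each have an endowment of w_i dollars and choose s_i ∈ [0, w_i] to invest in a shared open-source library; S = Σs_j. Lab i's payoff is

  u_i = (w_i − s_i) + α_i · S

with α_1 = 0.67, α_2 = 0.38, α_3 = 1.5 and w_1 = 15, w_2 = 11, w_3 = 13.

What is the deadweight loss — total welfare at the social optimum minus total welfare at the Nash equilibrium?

40.3

∂u_i/∂s_i = α_i − 1, so lab i contributes w_i if α_i > 1, else 0.
α_i > 1 for i ∈ {3}; NE contributions (0, 0, 13), S = 13.
W^NE = Σw_i − S^NE + (Σα_i)·S^NE = 39 + 1.55·13 = 59.15.
Planner: ∂(Σu_j)/∂s_i = Σα_j − 1 = 1.55 > 0, so everyone contributes w_i; S^SO = 39, W^SO = 39 + 1.55·39 = 99.45.
Deadweight loss = 40.3.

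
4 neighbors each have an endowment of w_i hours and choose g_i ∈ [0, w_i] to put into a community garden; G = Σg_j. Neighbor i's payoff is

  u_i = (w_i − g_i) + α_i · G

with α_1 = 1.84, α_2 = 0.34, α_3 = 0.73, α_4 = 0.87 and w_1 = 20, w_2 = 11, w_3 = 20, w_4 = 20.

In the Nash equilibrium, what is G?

∂u_i/∂g_i = α_i − 1, so neighbor i contributes w_i if α_i > 1, else 0.
α_i > 1 for i ∈ {1}; NE contributions (20, 0, 0, 0), G = 20.

20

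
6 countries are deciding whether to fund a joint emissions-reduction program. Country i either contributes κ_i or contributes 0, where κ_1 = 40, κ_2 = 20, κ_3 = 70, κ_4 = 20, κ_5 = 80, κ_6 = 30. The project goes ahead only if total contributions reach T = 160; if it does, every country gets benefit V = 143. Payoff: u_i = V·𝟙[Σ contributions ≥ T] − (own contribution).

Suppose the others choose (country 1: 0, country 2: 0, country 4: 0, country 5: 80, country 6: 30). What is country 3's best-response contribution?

70

Others' total = 110. Contributing 70 brings total to 180 ≥ 160: gain V − κ_3 = 73.
Best response: 70.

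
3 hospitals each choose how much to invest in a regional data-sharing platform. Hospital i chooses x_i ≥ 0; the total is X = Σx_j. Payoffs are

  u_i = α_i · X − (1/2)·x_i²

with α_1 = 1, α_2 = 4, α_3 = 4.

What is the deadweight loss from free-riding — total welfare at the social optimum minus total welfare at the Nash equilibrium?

57

Hospital i's FOC: ∂u_i/∂x_i = α_i − x_i = 0, so x_i* = α_i.
NE contributions = (1, 4, 4); X = 9.
W^NE = (Σα)·X − ½Σα_i² = 9² − ½·33 = 64.5.
Planner sets x_i = Σα_j = 9 for every i, so X^SO = 3·9 = 27.
W^SO = (Σα)·X^SO − ½·3·(Σα)² = (3/2)·9² = 121.5.
Deadweight loss = W^SO − W^NE = 57.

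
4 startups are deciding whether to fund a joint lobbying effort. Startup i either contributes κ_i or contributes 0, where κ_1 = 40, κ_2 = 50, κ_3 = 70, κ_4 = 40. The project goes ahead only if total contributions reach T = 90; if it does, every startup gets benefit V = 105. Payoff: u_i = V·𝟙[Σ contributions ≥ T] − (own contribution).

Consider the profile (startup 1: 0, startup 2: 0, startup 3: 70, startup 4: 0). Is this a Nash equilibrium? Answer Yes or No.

No

Total = 70 < 90: not provided.
Startup 1 (pledges 0, payoff 0): pledging 40 → total 110, payoff 65. Profitable deviation.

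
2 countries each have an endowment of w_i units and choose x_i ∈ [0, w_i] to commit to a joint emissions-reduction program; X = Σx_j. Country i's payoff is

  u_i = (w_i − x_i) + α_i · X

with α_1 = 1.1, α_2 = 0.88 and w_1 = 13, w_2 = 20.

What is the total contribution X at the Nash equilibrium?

13

∂u_i/∂x_i = α_i − 1, so country i contributes w_i if α_i > 1, else 0.
α_i > 1 for i ∈ {1}; NE contributions (13, 0), X = 13.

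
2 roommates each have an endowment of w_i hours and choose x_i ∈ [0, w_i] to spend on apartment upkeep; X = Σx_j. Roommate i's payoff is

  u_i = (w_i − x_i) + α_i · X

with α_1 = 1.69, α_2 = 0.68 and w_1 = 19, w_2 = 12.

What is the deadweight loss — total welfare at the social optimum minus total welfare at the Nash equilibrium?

16.44

∂u_i/∂x_i = α_i − 1, so roommate i contributes w_i if α_i > 1, else 0.
α_i > 1 for i ∈ {1}; NE contributions (19, 0), X = 19.
W^NE = Σw_i − X^NE + (Σα_i)·X^NE = 31 + 1.37·19 = 57.03.
Planner: ∂(Σu_j)/∂x_i = Σα_j − 1 = 1.37 > 0, so everyone contributes w_i; X^SO = 31, W^SO = 31 + 1.37·31 = 73.47.
Deadweight loss = 16.44.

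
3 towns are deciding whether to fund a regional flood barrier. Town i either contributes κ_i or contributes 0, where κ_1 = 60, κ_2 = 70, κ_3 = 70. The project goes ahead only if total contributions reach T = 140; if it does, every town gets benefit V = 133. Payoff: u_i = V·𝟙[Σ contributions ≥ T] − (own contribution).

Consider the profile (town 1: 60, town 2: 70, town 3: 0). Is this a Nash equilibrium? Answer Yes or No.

No

Total = 130 < 140: not provided.
Town 1 (pledges 60, payoff -60): dropping to 0 → total 70, payoff 0. Profitable deviation.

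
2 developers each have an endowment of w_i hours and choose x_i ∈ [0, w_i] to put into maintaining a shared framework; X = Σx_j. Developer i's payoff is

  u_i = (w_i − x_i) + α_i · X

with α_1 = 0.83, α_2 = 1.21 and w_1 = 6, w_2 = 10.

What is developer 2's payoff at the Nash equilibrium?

∂u_i/∂x_i = α_i − 1, so developer i contributes w_i if α_i > 1, else 0.
α_i > 1 for i ∈ {2}; NE contributions (0, 10), X = 10.
u_2 = (10 − 10) + 1.21·10 = 12.1.

12.1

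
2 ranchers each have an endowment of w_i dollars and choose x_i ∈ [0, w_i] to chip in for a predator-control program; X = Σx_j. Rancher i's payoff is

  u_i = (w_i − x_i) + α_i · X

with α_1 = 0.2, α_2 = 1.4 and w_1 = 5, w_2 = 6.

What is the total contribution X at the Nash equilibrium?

6

∂u_i/∂x_i = α_i − 1, so rancher i contributes w_i if α_i > 1, else 0.
α_i > 1 for i ∈ {2}; NE contributions (0, 6), X = 6.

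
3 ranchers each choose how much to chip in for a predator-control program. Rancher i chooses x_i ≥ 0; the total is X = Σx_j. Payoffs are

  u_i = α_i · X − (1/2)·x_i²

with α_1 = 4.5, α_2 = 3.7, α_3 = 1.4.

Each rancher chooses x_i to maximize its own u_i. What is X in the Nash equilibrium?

Rancher i's FOC: ∂u_i/∂x_i = α_i − x_i = 0, so x_i* = α_i.
NE contributions = (4.5, 3.7, 1.4); X = 9.6.

9.6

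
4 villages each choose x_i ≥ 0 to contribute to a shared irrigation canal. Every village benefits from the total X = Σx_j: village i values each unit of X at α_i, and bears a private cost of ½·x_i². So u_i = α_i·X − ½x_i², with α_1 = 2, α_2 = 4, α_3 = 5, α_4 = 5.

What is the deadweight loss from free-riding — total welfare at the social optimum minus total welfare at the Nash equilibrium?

Village i's FOC: ∂u_i/∂x_i = α_i − x_i = 0, so x_i* = α_i.
NE contributions = (2, 4, 5, 5); X = 16.
W^NE = (Σα)·X − ½Σα_i² = 16² − ½·70 = 221.
Planner sets x_i = Σα_j = 16 for every i, so X^SO = 4·16 = 64.
W^SO = (Σα)·X^SO − ½·4·(Σα)² = (4/2)·16² = 512.
Deadweight loss = W^SO − W^NE = 291.

291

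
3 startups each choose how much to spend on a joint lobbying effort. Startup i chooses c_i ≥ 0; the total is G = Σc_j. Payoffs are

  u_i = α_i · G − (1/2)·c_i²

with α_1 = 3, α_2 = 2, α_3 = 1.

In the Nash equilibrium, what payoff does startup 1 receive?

Startup i's FOC: ∂u_i/∂c_i = α_i − c_i = 0, so c_i* = α_i.
NE contributions = (3, 2, 1); G = 6.
u_1 = α_1·G − ½·(c_1)² = 3·6 − ½·3² = 13.5.

13.5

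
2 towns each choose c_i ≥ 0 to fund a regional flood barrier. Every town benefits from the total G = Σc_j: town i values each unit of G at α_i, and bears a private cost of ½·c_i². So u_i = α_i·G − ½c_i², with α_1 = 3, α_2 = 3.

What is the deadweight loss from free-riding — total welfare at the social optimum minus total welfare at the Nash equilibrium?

Town i's FOC: ∂u_i/∂c_i = α_i − c_i = 0, so c_i* = α_i.
NE contributions = (3, 3); G = 6.
W^NE = (Σα)·G − ½Σα_i² = 6² − ½·18 = 27.
Planner sets c_i = Σα_j = 6 for every i, so G^SO = 2·6 = 12.
W^SO = (Σα)·G^SO − ½·2·(Σα)² = (2/2)·6² = 36.
Deadweight loss = W^SO − W^NE = 9.

9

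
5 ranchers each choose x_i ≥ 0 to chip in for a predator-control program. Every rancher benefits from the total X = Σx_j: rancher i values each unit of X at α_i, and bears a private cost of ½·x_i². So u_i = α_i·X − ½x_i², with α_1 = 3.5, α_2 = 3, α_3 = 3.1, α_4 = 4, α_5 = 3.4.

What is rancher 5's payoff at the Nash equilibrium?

52.02

Rancher i's FOC: ∂u_i/∂x_i = α_i − x_i = 0, so x_i* = α_i.
NE contributions = (3.5, 3, 3.1, 4, 3.4); X = 17.
u_5 = α_5·X − ½·(x_5)² = 3.4·17 − ½·3.4² = 52.02.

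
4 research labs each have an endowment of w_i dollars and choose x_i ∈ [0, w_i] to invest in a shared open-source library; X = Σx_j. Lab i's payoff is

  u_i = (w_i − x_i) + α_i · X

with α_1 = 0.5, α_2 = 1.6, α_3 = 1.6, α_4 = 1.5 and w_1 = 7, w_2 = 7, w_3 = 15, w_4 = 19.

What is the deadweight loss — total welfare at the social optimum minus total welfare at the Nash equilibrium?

29.4

∂u_i/∂x_i = α_i − 1, so lab i contributes w_i if α_i > 1, else 0.
α_i > 1 for i ∈ {2, 3, 4}; NE contributions (0, 7, 15, 19), X = 41.
W^NE = Σw_i − X^NE + (Σα_i)·X^NE = 48 + 4.2·41 = 220.2.
Planner: ∂(Σu_j)/∂x_i = Σα_j − 1 = 4.2 > 0, so everyone contributes w_i; X^SO = 48, W^SO = 48 + 4.2·48 = 249.6.
Deadweight loss = 29.4.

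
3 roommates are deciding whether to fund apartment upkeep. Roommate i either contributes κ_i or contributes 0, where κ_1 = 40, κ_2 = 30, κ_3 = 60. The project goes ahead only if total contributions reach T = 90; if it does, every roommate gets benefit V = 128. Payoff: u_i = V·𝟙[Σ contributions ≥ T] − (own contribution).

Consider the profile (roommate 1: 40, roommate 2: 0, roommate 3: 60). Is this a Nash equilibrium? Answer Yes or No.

Yes

Total = 100 ≥ 90: provided.
Roommate 1 (pledges 40, payoff 88): dropping to 0 → total 60, payoff 0. No gain.
Roommate 2 (pledges 0, payoff 128): pledging 30 → total 130, payoff 98. No gain.
Roommate 3 (pledges 60, payoff 68): dropping to 0 → total 40, payoff 0. No gain.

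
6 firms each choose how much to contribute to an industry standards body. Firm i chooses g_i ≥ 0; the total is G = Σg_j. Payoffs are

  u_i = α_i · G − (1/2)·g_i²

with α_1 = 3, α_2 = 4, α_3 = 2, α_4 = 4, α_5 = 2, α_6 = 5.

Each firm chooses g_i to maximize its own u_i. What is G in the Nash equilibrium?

Firm i's FOC: ∂u_i/∂g_i = α_i − g_i = 0, so g_i* = α_i.
NE contributions = (3, 4, 2, 4, 2, 5); G = 20.

20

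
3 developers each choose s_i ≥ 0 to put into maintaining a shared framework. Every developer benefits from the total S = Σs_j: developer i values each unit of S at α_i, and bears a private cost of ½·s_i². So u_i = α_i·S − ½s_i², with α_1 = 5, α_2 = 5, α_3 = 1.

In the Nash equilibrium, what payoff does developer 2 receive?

42.5

Developer i's FOC: ∂u_i/∂s_i = α_i − s_i = 0, so s_i* = α_i.
NE contributions = (5, 5, 1); S = 11.
u_2 = α_2·S − ½·(s_2)² = 5·11 − ½·5² = 42.5.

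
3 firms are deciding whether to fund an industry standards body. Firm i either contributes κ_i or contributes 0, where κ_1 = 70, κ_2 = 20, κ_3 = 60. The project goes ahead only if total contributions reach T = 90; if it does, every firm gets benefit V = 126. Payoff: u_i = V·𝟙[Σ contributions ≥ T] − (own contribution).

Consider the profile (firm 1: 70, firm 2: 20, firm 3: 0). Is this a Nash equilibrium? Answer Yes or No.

Yes

Total = 90 ≥ 90: provided.
Firm 1 (pledges 70, payoff 56): dropping to 0 → total 20, payoff 0. No gain.
Firm 2 (pledges 20, payoff 106): dropping to 0 → total 70, payoff 0. No gain.
Firm 3 (pledges 0, payoff 126): pledging 60 → total 150, payoff 66. No gain.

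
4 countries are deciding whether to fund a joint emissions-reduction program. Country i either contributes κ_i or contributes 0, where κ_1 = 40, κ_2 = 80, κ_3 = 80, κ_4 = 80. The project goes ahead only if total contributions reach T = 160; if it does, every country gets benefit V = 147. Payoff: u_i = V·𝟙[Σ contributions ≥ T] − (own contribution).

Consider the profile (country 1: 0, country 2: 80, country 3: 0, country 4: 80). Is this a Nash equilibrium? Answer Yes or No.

Total = 160 ≥ 160: provided.
Country 1 (pledges 0, payoff 147): pledging 40 → total 200, payoff 107. No gain.
Country 2 (pledges 80, payoff 67): dropping to 0 → total 80, payoff 0. No gain.
Country 3 (pledges 0, payoff 147): pledging 80 → total 240, payoff 67. No gain.
Country 4 (pledges 80, payoff 67): dropping to 0 → total 80, payoff 0. No gain.

Yes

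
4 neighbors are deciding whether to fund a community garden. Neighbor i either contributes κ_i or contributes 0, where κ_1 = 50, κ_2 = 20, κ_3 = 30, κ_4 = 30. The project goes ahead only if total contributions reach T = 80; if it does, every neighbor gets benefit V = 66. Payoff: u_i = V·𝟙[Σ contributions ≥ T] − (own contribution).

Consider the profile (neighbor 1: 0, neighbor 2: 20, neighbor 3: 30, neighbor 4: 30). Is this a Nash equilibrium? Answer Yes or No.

Total = 80 ≥ 80: provided.
Neighbor 1 (pledges 0, payoff 66): pledging 50 → total 130, payoff 16. No gain.
Neighbor 2 (pledges 20, payoff 46): dropping to 0 → total 60, payoff 0. No gain.
Neighbor 3 (pledges 30, payoff 36): dropping to 0 → total 50, payoff 0. No gain.
Neighbor 4 (pledges 30, payoff 36): dropping to 0 → total 50, payoff 0. No gain.

Yes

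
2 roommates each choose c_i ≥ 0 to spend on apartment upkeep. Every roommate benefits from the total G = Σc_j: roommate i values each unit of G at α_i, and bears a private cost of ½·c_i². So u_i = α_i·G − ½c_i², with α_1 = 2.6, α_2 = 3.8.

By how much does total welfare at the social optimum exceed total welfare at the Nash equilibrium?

10.6

Roommate i's FOC: ∂u_i/∂c_i = α_i − c_i = 0, so c_i* = α_i.
NE contributions = (2.6, 3.8); G = 6.4.
W^NE = (Σα)·G − ½Σα_i² = 6.4² − ½·21.2 = 30.36.
Planner sets c_i = Σα_j = 6.4 for every i, so G^SO = 2·6.4 = 12.8.
W^SO = (Σα)·G^SO − ½·2·(Σα)² = (2/2)·6.4² = 40.96.
Deadweight loss = W^SO − W^NE = 10.6.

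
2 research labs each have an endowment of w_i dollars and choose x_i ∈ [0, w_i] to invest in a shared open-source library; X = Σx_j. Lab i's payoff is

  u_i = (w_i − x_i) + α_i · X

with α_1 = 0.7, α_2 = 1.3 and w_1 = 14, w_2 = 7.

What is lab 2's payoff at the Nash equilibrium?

∂u_i/∂x_i = α_i − 1, so lab i contributes w_i if α_i > 1, else 0.
α_i > 1 for i ∈ {2}; NE contributions (0, 7), X = 7.
u_2 = (7 − 7) + 1.3·7 = 9.1.

9.1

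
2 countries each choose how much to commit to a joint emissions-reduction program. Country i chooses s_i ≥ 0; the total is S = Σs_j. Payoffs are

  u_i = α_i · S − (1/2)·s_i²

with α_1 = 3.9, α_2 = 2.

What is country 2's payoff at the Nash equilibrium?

Country i's FOC: ∂u_i/∂s_i = α_i − s_i = 0, so s_i* = α_i.
NE contributions = (3.9, 2); S = 5.9.
u_2 = α_2·S − ½·(s_2)² = 2·5.9 − ½·2² = 9.8.

9.8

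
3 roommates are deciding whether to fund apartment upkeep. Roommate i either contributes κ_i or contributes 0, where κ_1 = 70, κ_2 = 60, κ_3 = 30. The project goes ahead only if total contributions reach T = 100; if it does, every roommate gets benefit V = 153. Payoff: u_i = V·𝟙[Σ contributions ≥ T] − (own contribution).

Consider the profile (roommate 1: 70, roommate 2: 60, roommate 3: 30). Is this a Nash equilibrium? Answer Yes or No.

Total = 160 ≥ 100: provided.
Roommate 1 (pledges 70, payoff 83): dropping to 0 → total 90, payoff 0. No gain.
Roommate 2 (pledges 60, payoff 93): dropping to 0 → total 100, payoff 153. Profitable deviation.

No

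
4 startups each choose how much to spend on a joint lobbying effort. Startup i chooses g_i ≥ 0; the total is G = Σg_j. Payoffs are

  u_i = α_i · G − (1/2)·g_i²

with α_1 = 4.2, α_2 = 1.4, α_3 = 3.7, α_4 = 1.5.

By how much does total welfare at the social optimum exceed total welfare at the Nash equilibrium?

Startup i's FOC: ∂u_i/∂g_i = α_i − g_i = 0, so g_i* = α_i.
NE contributions = (4.2, 1.4, 3.7, 1.5); G = 10.8.
W^NE = (Σα)·G − ½Σα_i² = 10.8² − ½·35.54 = 98.87.
Planner sets g_i = Σα_j = 10.8 for every i, so G^SO = 4·10.8 = 43.2.
W^SO = (Σα)·G^SO − ½·4·(Σα)² = (4/2)·10.8² = 233.28.
Deadweight loss = W^SO − W^NE = 134.41.

134.41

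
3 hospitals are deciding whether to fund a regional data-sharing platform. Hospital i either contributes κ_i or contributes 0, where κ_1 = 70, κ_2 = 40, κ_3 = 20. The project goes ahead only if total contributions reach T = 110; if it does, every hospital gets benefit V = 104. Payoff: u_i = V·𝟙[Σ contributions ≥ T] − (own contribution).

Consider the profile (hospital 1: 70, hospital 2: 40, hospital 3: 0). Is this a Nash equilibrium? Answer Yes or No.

Yes

Total = 110 ≥ 110: provided.
Hospital 1 (pledges 70, payoff 34): dropping to 0 → total 40, payoff 0. No gain.
Hospital 2 (pledges 40, payoff 64): dropping to 0 → total 70, payoff 0. No gain.
Hospital 3 (pledges 0, payoff 104): pledging 20 → total 130, payoff 84. No gain.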